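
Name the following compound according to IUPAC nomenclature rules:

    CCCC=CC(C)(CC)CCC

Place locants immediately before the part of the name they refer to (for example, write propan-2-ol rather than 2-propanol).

6-ethyl-6-methylnon-4-ene

The longest carbon chain that includes the multiple bond has 9 carbons, so the parent hydride is nonane.
The chain contains a C=C double bond, so the unsaturation ending is -ene.
Number the chain so that numbering from this end puts the double bond at C-4 rather than C-5.
That gives the double bond between C-4 and C-5; an ethyl group at C-6; a methyl group at C-6.
Substituent prefixes are cited in alphabetical order (multiplying prefixes like di-/tri- are ignored for ordering).
The name is 6-ethyl-6-methylnon-4-ene.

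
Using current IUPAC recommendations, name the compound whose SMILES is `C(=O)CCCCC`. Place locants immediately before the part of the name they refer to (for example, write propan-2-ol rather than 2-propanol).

Counting along the main chain through the –CHO group gives 6 carbons: the parent is hexane.
The principal characteristic group is an aldehyde (terminal –CHO), named with the suffix -al.
Choose the numbering such that the aldehyde carbon is C-1 by definition.
Assembling the pieces gives hexanal.

hexanal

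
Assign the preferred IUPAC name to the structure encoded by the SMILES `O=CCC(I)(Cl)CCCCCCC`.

3-chloro-3-iododecanal

The longest chain bearing the –CHO group is 10 carbons long (decane).
An aldehyde (terminal –CHO) is the principal characteristic group, giving the suffix -al.
Choose the numbering such that the aldehyde carbon is C-1 by definition.
With this numbering: a chloro group at C-3; an iodo group at C-3.
Prefixes are listed alphabetically: chloro, iodo.
Assembling the pieces gives 3-chloro-3-iododecanal.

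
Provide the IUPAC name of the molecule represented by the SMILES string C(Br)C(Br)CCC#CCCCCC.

Counting along the main chain through the multiple bond gives 11 carbons: the parent is undecane.
There is one C≡C triple bond, indicated by the ending -yne.
Number the chain so that numbering from this end puts the triple bond at C-5 rather than C-6.
This places the triple bond between C-5 and C-6; bromo groups at C-1 and C-2.
Assembling the pieces gives 1,2-dibromoundec-5-yne.

1,2-dibromoundec-5-yne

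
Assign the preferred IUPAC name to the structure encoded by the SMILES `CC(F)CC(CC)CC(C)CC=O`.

The longest carbon chain that includes the –CHO group has 8 carbons, so the parent hydride is octane.
An aldehyde (terminal –CHO) is the principal characteristic group, giving the suffix -al.
The numbering direction is chosen so that the aldehyde carbon is C-1 by definition.
This places an ethyl group at C-5; a fluoro group at C-7; a methyl group at C-3.
The substituents are ordered alphabetically, ignoring any di-/tri- multipliers.
Assembling the pieces gives 5-ethyl-7-fluoro-3-methyloctanal.

5-ethyl-7-fluoro-3-methyloctanal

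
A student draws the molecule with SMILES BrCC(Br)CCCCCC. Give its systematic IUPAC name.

1,2-dibromooctane

The longest continuous carbon chain has 8 atoms, so the parent hydride is octane.
Choose the numbering such that the substituent locant set {1,2} is lower than {7,8} at the first point of difference.
That gives bromo groups at C-1 and C-2.
Putting it together: 1,2-dibromooctane.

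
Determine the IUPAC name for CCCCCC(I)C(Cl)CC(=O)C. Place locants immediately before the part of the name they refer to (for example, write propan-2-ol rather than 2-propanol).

4-chloro-5-iododecan-2-one

The longest carbon chain that includes the carbonyl has 10 carbons, so the parent hydride is decane.
The principal characteristic group is a ketone (C=O on an internal carbon), named with the suffix -one.
Number the chain so that numbering from this end puts the carbonyl group at C-2 rather than C-9.
This places the carbonyl at C-2; a chloro group at C-4; an iodo group at C-5.
The substituents are ordered alphabetically, ignoring any di-/tri- multipliers.
The name is 4-chloro-5-iododecan-2-one.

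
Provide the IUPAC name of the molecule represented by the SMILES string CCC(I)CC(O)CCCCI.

1,7-diiodononan-5-ol

Counting along the main chain through the –OH group gives 9 carbons: the parent is nonane.
The principal characteristic group is an alcohol (–OH), named with the suffix -ol.
Choose the numbering such that the substituent locant set {1,7} is lower than {3,9} at the first point of difference.
This places the hydroxyl at C-5; iodo groups at C-1 and C-7.
The name is 1,7-diiodononan-5-ol.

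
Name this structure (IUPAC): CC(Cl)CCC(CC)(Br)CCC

5-bromo-2-chloro-5-ethyloctane

The longest continuous carbon chain has 8 atoms, so the parent hydride is octane.
Choose the numbering such that the substituent locant set {2,5,5} is lower than {4,4,7} at the first point of difference.
With this numbering: a bromo group at C-5; a chloro group at C-2; an ethyl group at C-5.
Substituent prefixes are cited in alphabetical order (multiplying prefixes like di-/tri- are ignored for ordering).
Assembling the pieces gives 5-bromo-2-chloro-5-ethyloctane.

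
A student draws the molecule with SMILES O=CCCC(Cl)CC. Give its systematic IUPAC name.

Counting along the main chain through the –CHO group gives 6 carbons: the parent is hexane.
The principal characteristic group is an aldehyde (terminal –CHO), named with the suffix -al.
Number the chain so that the aldehyde carbon is C-1 by definition.
With this numbering: a chloro group at C-4.
Putting it together: 4-chlorohexanal.

4-chlorohexanal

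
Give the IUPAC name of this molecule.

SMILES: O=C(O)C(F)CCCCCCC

2-fluorononanoic acid

The longest carbon chain that includes the –COOH group has 9 carbons, so the parent hydride is nonane.
The principal characteristic group is a carboxylic acid (terminal –COOH), named with the suffix -oic acid.
Number the chain so that the carboxylic acid carbon is C-1 by definition.
That gives a fluoro group at C-2.
Putting it together: 2-fluorononanoic acid.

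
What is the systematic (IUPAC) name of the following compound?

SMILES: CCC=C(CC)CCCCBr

8-bromo-4-ethyloct-3-ene

The longest chain bearing the multiple bond is 8 carbons long (octane).
The chain contains a C=C double bond, so the unsaturation ending is -ene.
Number the chain so that numbering from this end puts the double bond at C-3 rather than C-5.
That gives the double bond between C-3 and C-4; a bromo group at C-8; an ethyl group at C-4.
The substituents are ordered alphabetically, ignoring any di-/tri- multipliers.
Assembling the pieces gives 8-bromo-4-ethyloct-3-ene.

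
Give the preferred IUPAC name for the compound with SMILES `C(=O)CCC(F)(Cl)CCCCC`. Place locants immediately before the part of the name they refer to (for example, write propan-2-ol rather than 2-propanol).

Counting along the main chain through the –CHO group gives 9 carbons: the parent is nonane.
The principal characteristic group is an aldehyde (terminal –CHO), named with the suffix -al.
Choose the numbering such that the aldehyde carbon is C-1 by definition.
That gives a chloro group at C-4; a fluoro group at C-4.
The substituents are ordered alphabetically, ignoring any di-/tri- multipliers.
Putting it together: 4-chloro-4-fluorononanal.

4-chloro-4-fluorononanal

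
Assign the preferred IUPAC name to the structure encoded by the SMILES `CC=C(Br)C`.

2-bromobut-2-ene

Counting along the main chain through the multiple bond gives 4 carbons: the parent is butane.
The chain contains a C=C double bond, so the unsaturation ending is -ene.
Number the chain so that the substituent locant set {2} is lower than {3} at the first point of difference.
That gives the double bond between C-2 and C-3; a bromo group at C-2.
The name is 2-bromobut-2-ene.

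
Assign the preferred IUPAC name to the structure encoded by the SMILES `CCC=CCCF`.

1-fluorohex-3-ene

The longest chain bearing the multiple bond is 6 carbons long (hexane).
A C=C double bond in the chain gives the infix -ene-.
The numbering direction is chosen so that the substituent locant set {1} is lower than {6} at the first point of difference.
That gives the double bond between C-3 and C-4; a fluoro group at C-1.
Assembling the pieces gives 1-fluorohex-3-ene.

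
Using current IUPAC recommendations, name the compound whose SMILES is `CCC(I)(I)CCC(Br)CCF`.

The parent chain contains 8 carbons (octane).
Choose the numbering such that the substituent locant set {1,3,6,6} is lower than {3,3,6,8} at the first point of difference.
That gives a bromo group at C-3; a fluoro group at C-1; two iodo groups at C-6.
Substituent prefixes are cited in alphabetical order (multiplying prefixes like di-/tri- are ignored for ordering).
Putting it together: 3-bromo-1-fluoro-6,6-diiodooctane.

3-bromo-1-fluoro-6,6-diiodooctane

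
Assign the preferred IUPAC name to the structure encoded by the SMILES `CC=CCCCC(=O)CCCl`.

1-chloronon-7-en-3-one

The longest carbon chain that includes the carbonyl and the multiple bond has 9 carbons, so the parent hydride is nonane.
A ketone (C=O on an internal carbon) is the principal characteristic group, giving the suffix -one.
A C=C double bond in the chain gives the infix -ene-.
Number the chain so that numbering from this end puts the carbonyl group at C-3 rather than C-7.
That gives the carbonyl at C-3; the double bond between C-7 and C-8; a chloro group at C-1.
Assembling the pieces gives 1-chloronon-7-en-3-one.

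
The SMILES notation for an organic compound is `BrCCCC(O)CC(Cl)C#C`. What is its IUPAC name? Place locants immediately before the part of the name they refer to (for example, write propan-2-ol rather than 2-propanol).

Counting along the main chain through the –OH group and the multiple bond gives 8 carbons: the parent is octane.
The highest-priority functional group is an alcohol (–OH), so the name ends in -ol.
A C≡C triple bond in the chain gives the infix -yne-.
Number the chain so that numbering from this end puts the hydroxyl group at C-4 rather than C-5.
That gives the hydroxyl at C-4; the triple bond between C-7 and C-8; a bromo group at C-1; a chloro group at C-6.
Prefixes are listed alphabetically: bromo, chloro.
Assembling the pieces gives 1-bromo-6-chlorooct-7-yn-4-ol.

1-bromo-6-chlorooct-7-yn-4-ol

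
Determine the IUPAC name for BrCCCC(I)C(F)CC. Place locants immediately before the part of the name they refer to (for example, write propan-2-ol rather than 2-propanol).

The parent chain contains 7 carbons (heptane).
Number the chain so that the substituent locant set {1,4,5} is lower than {3,4,7} at the first point of difference.
With this numbering: a bromo group at C-1; a fluoro group at C-5; an iodo group at C-4.
Substituent prefixes are cited in alphabetical order (multiplying prefixes like di-/tri- are ignored for ordering).
Putting it together: 1-bromo-5-fluoro-4-iodoheptane.

1-bromo-5-fluoro-4-iodoheptane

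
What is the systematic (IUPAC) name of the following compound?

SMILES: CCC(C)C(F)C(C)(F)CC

3,4-difluoro-3,5-dimethylheptane

The longest continuous carbon chain has 7 atoms, so the parent hydride is heptane.
The numbering direction is chosen so that the substituent locant set {3,3,4,5} is lower than {3,4,5,5} at the first point of difference.
This places fluoro groups at C-3 and C-4; methyl groups at C-3 and C-5.
The substituents are ordered alphabetically, ignoring any di-/tri- multipliers.
Putting it together: 3,4-difluoro-3,5-dimethylheptane.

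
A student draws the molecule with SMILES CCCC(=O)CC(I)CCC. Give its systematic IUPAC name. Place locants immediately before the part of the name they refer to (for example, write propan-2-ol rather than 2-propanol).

6-iodononan-4-one

Counting along the main chain through the carbonyl gives 9 carbons: the parent is nonane.
The highest-priority functional group is a ketone (C=O on an internal carbon), so the name ends in -one.
Choose the numbering such that numbering from this end puts the carbonyl group at C-4 rather than C-6.
This places the carbonyl at C-4; an iodo group at C-6.
Assembling the pieces gives 6-iodononan-4-one.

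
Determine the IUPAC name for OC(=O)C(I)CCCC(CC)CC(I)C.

6-ethyl-2,8-diiodononanoic acid

The longest carbon chain that includes the –COOH group has 9 carbons, so the parent hydride is nonane.
A carboxylic acid (terminal –COOH) is the principal characteristic group, giving the suffix -oic acid.
Number the chain so that the carboxylic acid carbon is C-1 by definition.
With this numbering: an ethyl group at C-6; iodo groups at C-2 and C-8.
The substituents are ordered alphabetically, ignoring any di-/tri- multipliers.
Putting it together: 6-ethyl-2,8-diiodononanoic acid.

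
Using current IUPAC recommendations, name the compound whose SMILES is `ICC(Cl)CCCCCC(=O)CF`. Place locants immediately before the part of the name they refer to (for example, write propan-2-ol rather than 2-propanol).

Counting along the main chain through the carbonyl gives 9 carbons: the parent is nonane.
A ketone (C=O on an internal carbon) is the principal characteristic group, giving the suffix -one.
The numbering direction is chosen so that numbering from this end puts the carbonyl group at C-2 rather than C-8.
With this numbering: the carbonyl at C-2; a chloro group at C-8; a fluoro group at C-1; an iodo group at C-9.
The substituents are ordered alphabetically, ignoring any di-/tri- multipliers.
The name is 8-chloro-1-fluoro-9-iodononan-2-one.

8-chloro-1-fluoro-9-iodononan-2-one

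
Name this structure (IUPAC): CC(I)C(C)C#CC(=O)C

6-iodo-5-methylhept-3-yn-2-one

The longest carbon chain that includes the carbonyl and the multiple bond has 7 carbons, so the parent hydride is heptane.
A ketone (C=O on an internal carbon) is the principal characteristic group, giving the suffix -one.
A C≡C triple bond in the chain gives the infix -yne-.
The numbering direction is chosen so that numbering from this end puts the carbonyl group at C-2 rather than C-6.
With this numbering: the carbonyl at C-2; the triple bond between C-3 and C-4; an iodo group at C-6; a methyl group at C-5.
Substituent prefixes are cited in alphabetical order (multiplying prefixes like di-/tri- are ignored for ordering).
Putting it together: 6-iodo-5-methylhept-3-yn-2-one.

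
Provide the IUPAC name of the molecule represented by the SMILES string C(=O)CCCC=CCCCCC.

undec-5-enal

The longest chain bearing the –CHO group and the multiple bond is 11 carbons long (undecane).
The principal characteristic group is an aldehyde (terminal –CHO), named with the suffix -al.
A C=C double bond in the chain gives the infix -ene-.
Choose the numbering such that the aldehyde carbon is C-1 by definition.
With this numbering: the double bond between C-5 and C-6.
Putting it together: undec-5-enal.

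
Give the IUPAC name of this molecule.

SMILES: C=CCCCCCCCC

The longest chain bearing the multiple bond is 10 carbons long (decane).
A C=C double bond in the chain gives the infix -ene-.
The numbering direction is chosen so that numbering from this end puts the double bond at C-1 rather than C-9.
This places the double bond between C-1 and C-2.
Putting it together: dec-1-ene.

dec-1-ene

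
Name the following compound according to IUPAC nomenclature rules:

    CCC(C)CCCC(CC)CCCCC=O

Counting along the main chain through the –CHO group gives 12 carbons: the parent is dodecane.
The principal characteristic group is an aldehyde (terminal –CHO), named with the suffix -al.
Choose the numbering such that the aldehyde carbon is C-1 by definition.
With this numbering: an ethyl group at C-6; a methyl group at C-10.
Substituent prefixes are cited in alphabetical order (multiplying prefixes like di-/tri- are ignored for ordering).
Assembling the pieces gives 6-ethyl-10-methyldodecanal.

6-ethyl-10-methyldodecanal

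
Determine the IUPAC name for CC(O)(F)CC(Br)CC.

The longest carbon chain that includes the –OH group has 6 carbons, so the parent hydride is hexane.
An alcohol (–OH) is the principal characteristic group, giving the suffix -ol.
The numbering direction is chosen so that numbering from this end puts the hydroxyl group at C-2 rather than C-5.
This places the hydroxyl at C-2; a bromo group at C-4; a fluoro group at C-2.
Prefixes are listed alphabetically: bromo, fluoro.
The name is 4-bromo-2-fluorohexan-2-ol.

4-bromo-2-fluorohexan-2-ol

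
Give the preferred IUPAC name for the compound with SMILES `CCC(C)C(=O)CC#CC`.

3-methyloct-6-yn-4-one

Counting along the main chain through the carbonyl and the multiple bond gives 8 carbons: the parent is octane.
The principal characteristic group is a ketone (C=O on an internal carbon), named with the suffix -one.
There is one C≡C triple bond, indicated by the ending -yne.
Number the chain so that numbering from this end puts the carbonyl group at C-4 rather than C-5.
This places the carbonyl at C-4; the triple bond between C-6 and C-7; a methyl group at C-3.
Putting it together: 3-methyloct-6-yn-4-one.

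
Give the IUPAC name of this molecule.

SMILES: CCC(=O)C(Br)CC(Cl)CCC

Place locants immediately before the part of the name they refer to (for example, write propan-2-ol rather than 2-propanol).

The longest carbon chain that includes the carbonyl has 9 carbons, so the parent hydride is nonane.
The principal characteristic group is a ketone (C=O on an internal carbon), named with the suffix -one.
Number the chain so that numbering from this end puts the carbonyl group at C-3 rather than C-7.
This places the carbonyl at C-3; a bromo group at C-4; a chloro group at C-6.
The substituents are ordered alphabetically, ignoring any di-/tri- multipliers.
The name is 4-bromo-6-chlorononan-3-one.

4-bromo-6-chlorononan-3-one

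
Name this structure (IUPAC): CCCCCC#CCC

Counting along the main chain through the multiple bond gives 9 carbons: the parent is nonane.
The chain contains a C≡C triple bond, so the unsaturation ending is -yne.
The numbering direction is chosen so that numbering from this end puts the triple bond at C-3 rather than C-6.
With this numbering: the triple bond between C-3 and C-4.
Assembling the pieces gives non-3-yne.

non-3-yne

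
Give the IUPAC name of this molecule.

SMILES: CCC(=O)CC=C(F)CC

6-fluorooct-5-en-3-one

The longest carbon chain that includes the carbonyl and the multiple bond has 8 carbons, so the parent hydride is octane.
The highest-priority functional group is a ketone (C=O on an internal carbon), so the name ends in -one.
The chain contains a C=C double bond, so the unsaturation ending is -ene.
The numbering direction is chosen so that numbering from this end puts the carbonyl group at C-3 rather than C-6.
That gives the carbonyl at C-3; the double bond between C-5 and C-6; a fluoro group at C-6.
Putting it together: 6-fluorooct-5-en-3-one.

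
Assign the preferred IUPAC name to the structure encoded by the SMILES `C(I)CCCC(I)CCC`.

The parent chain contains 8 carbons (octane).
The numbering direction is chosen so that the substituent locant set {1,5} is lower than {4,8} at the first point of difference.
With this numbering: iodo groups at C-1 and C-5.
Assembling the pieces gives 1,5-diiodooctane.

1,5-diiodooctane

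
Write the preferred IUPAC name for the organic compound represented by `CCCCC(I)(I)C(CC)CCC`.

4-ethyl-5,5-diiodononane

The longest continuous carbon chain has 9 atoms, so the parent hydride is nonane.
The numbering direction is chosen so that the substituent locant set {4,5,5} is lower than {5,5,6} at the first point of difference.
That gives an ethyl group at C-4; two iodo groups at C-5.
The substituents are ordered alphabetically, ignoring any di-/tri- multipliers.
Assembling the pieces gives 4-ethyl-5,5-diiodononane.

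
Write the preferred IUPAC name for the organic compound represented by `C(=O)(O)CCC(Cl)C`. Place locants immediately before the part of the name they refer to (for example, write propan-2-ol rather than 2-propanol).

The longest carbon chain that includes the –COOH group has 5 carbons, so the parent hydride is pentane.
The highest-priority functional group is a carboxylic acid (terminal –COOH), so the name ends in -oic acid.
Number the chain so that the carboxylic acid carbon is C-1 by definition.
With this numbering: a chloro group at C-4.
The name is 4-chloropentanoic acid.

4-chloropentanoic acid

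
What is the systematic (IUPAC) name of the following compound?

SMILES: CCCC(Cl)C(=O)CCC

The longest carbon chain that includes the carbonyl has 8 carbons, so the parent hydride is octane.
The principal characteristic group is a ketone (C=O on an internal carbon), named with the suffix -one.
The numbering direction is chosen so that numbering from this end puts the carbonyl group at C-4 rather than C-5.
With this numbering: the carbonyl at C-4; a chloro group at C-5.
Assembling the pieces gives 5-chlorooctan-4-one.

5-chlorooctan-4-one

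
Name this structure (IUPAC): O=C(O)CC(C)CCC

Counting along the main chain through the –COOH group gives 6 carbons: the parent is hexane.
A carboxylic acid (terminal –COOH) is the principal characteristic group, giving the suffix -oic acid.
The numbering direction is chosen so that the carboxylic acid carbon is C-1 by definition.
This places a methyl group at C-3.
Putting it together: 3-methylhexanoic acid.

3-methylhexanoic acid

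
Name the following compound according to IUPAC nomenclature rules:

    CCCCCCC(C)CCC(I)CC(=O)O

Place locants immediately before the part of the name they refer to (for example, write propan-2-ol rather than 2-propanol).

The longest chain bearing the –COOH group is 12 carbons long (dodecane).
The highest-priority functional group is a carboxylic acid (terminal –COOH), so the name ends in -oic acid.
Number the chain so that the carboxylic acid carbon is C-1 by definition.
That gives an iodo group at C-3; a methyl group at C-6.
Prefixes are listed alphabetically: iodo, methyl.
Assembling the pieces gives 3-iodo-6-methyldodecanoic acid.

3-iodo-6-methyldodecanoic acid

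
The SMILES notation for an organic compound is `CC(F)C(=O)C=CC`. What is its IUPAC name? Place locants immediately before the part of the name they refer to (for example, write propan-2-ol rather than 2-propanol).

2-fluorohex-4-en-3-one

Counting along the main chain through the carbonyl and the multiple bond gives 6 carbons: the parent is hexane.
The highest-priority functional group is a ketone (C=O on an internal carbon), so the name ends in -one.
The chain contains a C=C double bond, so the unsaturation ending is -ene.
The numbering direction is chosen so that numbering from this end puts the carbonyl group at C-3 rather than C-4.
This places the carbonyl at C-3; the double bond between C-4 and C-5; a fluoro group at C-2.
Putting it together: 2-fluorohex-4-en-3-one.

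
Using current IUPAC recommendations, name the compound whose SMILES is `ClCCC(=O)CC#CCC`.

Counting along the main chain through the carbonyl and the multiple bond gives 8 carbons: the parent is octane.
The highest-priority functional group is a ketone (C=O on an internal carbon), so the name ends in -one.
There is one C≡C triple bond, indicated by the ending -yne.
The numbering direction is chosen so that numbering from this end puts the carbonyl group at C-3 rather than C-6.
This places the carbonyl at C-3; the triple bond between C-5 and C-6; a chloro group at C-1.
The name is 1-chlorooct-5-yn-3-one.

1-chlorooct-5-yn-3-one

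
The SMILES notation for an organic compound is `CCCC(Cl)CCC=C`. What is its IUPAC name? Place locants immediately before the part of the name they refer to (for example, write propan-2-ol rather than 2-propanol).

5-chlorooct-1-ene

Counting along the main chain through the multiple bond gives 8 carbons: the parent is octane.
A C=C double bond in the chain gives the infix -ene-.
Number the chain so that numbering from this end puts the double bond at C-1 rather than C-7.
This places the double bond between C-1 and C-2; a chloro group at C-5.
Assembling the pieces gives 5-chlorooct-1-ene.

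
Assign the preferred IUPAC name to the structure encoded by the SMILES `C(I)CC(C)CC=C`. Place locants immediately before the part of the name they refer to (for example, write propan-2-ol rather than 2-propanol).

The longest chain bearing the multiple bond is 6 carbons long (hexane).
There is one C=C double bond, indicated by the ending -ene.
The numbering direction is chosen so that numbering from this end puts the double bond at C-1 rather than C-5.
With this numbering: the double bond between C-1 and C-2; an iodo group at C-6; a methyl group at C-4.
Substituent prefixes are cited in alphabetical order (multiplying prefixes like di-/tri- are ignored for ordering).
Putting it together: 6-iodo-4-methylhex-1-ene.

6-iodo-4-methylhex-1-ene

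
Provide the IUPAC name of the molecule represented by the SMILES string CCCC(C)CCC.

4-methylheptane

The parent chain contains 7 carbons (heptane).
Both numbering directions give the same locant set; either may be used.
With this numbering: a methyl group at C-4.
Putting it together: 4-methylheptane.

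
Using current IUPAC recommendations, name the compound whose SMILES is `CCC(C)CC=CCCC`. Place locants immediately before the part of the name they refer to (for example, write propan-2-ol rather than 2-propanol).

Counting along the main chain through the multiple bond gives 9 carbons: the parent is nonane.
The chain contains a C=C double bond, so the unsaturation ending is -ene.
The numbering direction is chosen so that numbering from this end puts the double bond at C-4 rather than C-5.
That gives the double bond between C-4 and C-5; a methyl group at C-7.
The name is 7-methylnon-4-ene.

7-methylnon-4-ene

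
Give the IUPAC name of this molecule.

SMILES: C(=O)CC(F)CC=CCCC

Counting along the main chain through the –CHO group and the multiple bond gives 9 carbons: the parent is nonane.
The principal characteristic group is an aldehyde (terminal –CHO), named with the suffix -al.
There is one C=C double bond, indicated by the ending -ene.
The numbering direction is chosen so that the aldehyde carbon is C-1 by definition.
With this numbering: the double bond between C-5 and C-6; a fluoro group at C-3.
Assembling the pieces gives 3-fluoronon-5-enal.

3-fluoronon-5-enal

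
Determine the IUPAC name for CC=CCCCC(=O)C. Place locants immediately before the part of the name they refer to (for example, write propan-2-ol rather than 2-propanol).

The longest chain bearing the carbonyl and the multiple bond is 8 carbons long (octane).
The principal characteristic group is a ketone (C=O on an internal carbon), named with the suffix -one.
The chain contains a C=C double bond, so the unsaturation ending is -ene.
The numbering direction is chosen so that numbering from this end puts the carbonyl group at C-2 rather than C-7.
That gives the carbonyl at C-2; the double bond between C-6 and C-7.
Putting it together: oct-6-en-2-one.

oct-6-en-2-one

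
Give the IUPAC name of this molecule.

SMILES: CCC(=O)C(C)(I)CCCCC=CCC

Counting along the main chain through the carbonyl and the multiple bond gives 12 carbons: the parent is dodecane.
The principal characteristic group is a ketone (C=O on an internal carbon), named with the suffix -one.
There is one C=C double bond, indicated by the ending -ene.
The numbering direction is chosen so that numbering from this end puts the carbonyl group at C-3 rather than C-10.
With this numbering: the carbonyl at C-3; the double bond between C-9 and C-10; an iodo group at C-4; a methyl group at C-4.
Substituent prefixes are cited in alphabetical order (multiplying prefixes like di-/tri- are ignored for ordering).
Assembling the pieces gives 4-iodo-4-methyldodec-9-en-3-one.

4-iodo-4-methyldodec-9-en-3-one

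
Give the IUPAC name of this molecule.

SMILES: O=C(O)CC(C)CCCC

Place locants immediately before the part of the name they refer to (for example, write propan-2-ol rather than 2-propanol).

3-methylheptanoic acid

Counting along the main chain through the –COOH group gives 7 carbons: the parent is heptane.
The highest-priority functional group is a carboxylic acid (terminal –COOH), so the name ends in -oic acid.
The numbering direction is chosen so that the carboxylic acid carbon is C-1 by definition.
That gives a methyl group at C-3.
Assembling the pieces gives 3-methylheptanoic acid.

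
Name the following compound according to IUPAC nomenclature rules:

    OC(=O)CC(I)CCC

The longest carbon chain that includes the –COOH group has 6 carbons, so the parent hydride is hexane.
A carboxylic acid (terminal –COOH) is the principal characteristic group, giving the suffix -oic acid.
The numbering direction is chosen so that the carboxylic acid carbon is C-1 by definition.
That gives an iodo group at C-3.
Assembling the pieces gives 3-iodohexanoic acid.

3-iodohexanoic acid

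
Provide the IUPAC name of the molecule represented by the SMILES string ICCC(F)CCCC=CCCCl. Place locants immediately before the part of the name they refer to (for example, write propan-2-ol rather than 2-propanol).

1-chloro-8-fluoro-10-iododec-3-ene

The longest carbon chain that includes the multiple bond has 10 carbons, so the parent hydride is decane.
The chain contains a C=C double bond, so the unsaturation ending is -ene.
Choose the numbering such that numbering from this end puts the double bond at C-3 rather than C-7.
This places the double bond between C-3 and C-4; a chloro group at C-1; a fluoro group at C-8; an iodo group at C-10.
Prefixes are listed alphabetically: chloro, fluoro, iodo.
Assembling the pieces gives 1-chloro-8-fluoro-10-iododec-3-ene.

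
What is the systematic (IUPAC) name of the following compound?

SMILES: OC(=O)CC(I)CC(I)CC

The longest carbon chain that includes the –COOH group has 7 carbons, so the parent hydride is heptane.
The highest-priority functional group is a carboxylic acid (terminal –COOH), so the name ends in -oic acid.
Number the chain so that the carboxylic acid carbon is C-1 by definition.
That gives iodo groups at C-3 and C-5.
The name is 3,5-diiodoheptanoic acid.

3,5-diiodoheptanoic acid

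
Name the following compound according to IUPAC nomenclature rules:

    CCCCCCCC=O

Counting along the main chain through the –CHO group gives 8 carbons: the parent is octane.
The principal characteristic group is an aldehyde (terminal –CHO), named with the suffix -al.
Choose the numbering such that the aldehyde carbon is C-1 by definition.
Putting it together: octanal.

octanal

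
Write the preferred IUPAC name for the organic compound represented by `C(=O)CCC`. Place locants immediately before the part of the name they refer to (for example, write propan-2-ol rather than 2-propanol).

The longest carbon chain that includes the –CHO group has 4 carbons, so the parent hydride is butane.
The highest-priority functional group is an aldehyde (terminal –CHO), so the name ends in -al.
Number the chain so that the aldehyde carbon is C-1 by definition.
Putting it together: butanal.

butanal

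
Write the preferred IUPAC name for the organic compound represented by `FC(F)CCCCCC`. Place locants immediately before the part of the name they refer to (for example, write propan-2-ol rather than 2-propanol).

1,1-difluoroheptane

The parent chain contains 7 carbons (heptane).
The numbering direction is chosen so that the substituent locant set {1,1} is lower than {7,7} at the first point of difference.
That gives two fluoro groups at C-1.
The name is 1,1-difluoroheptane.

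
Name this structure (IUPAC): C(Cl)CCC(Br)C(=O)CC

4-bromo-7-chloroheptan-3-one

The longest carbon chain that includes the carbonyl has 7 carbons, so the parent hydride is heptane.
A ketone (C=O on an internal carbon) is the principal characteristic group, giving the suffix -one.
The numbering direction is chosen so that numbering from this end puts the carbonyl group at C-3 rather than C-5.
This places the carbonyl at C-3; a bromo group at C-4; a chloro group at C-7.
The substituents are ordered alphabetically, ignoring any di-/tri- multipliers.
Putting it together: 4-bromo-7-chloroheptan-3-one.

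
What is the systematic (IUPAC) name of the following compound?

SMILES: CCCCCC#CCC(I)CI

1,2-diiododec-4-yne

The longest carbon chain that includes the multiple bond has 10 carbons, so the parent hydride is decane.
There is one C≡C triple bond, indicated by the ending -yne.
The numbering direction is chosen so that numbering from this end puts the triple bond at C-4 rather than C-6.
That gives the triple bond between C-4 and C-5; iodo groups at C-1 and C-2.
Putting it together: 1,2-diiododec-4-yne.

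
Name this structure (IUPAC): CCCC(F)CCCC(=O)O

5-fluorooctanoic acid

Counting along the main chain through the –COOH group gives 8 carbons: the parent is octane.
The highest-priority functional group is a carboxylic acid (terminal –COOH), so the name ends in -oic acid.
The numbering direction is chosen so that the carboxylic acid carbon is C-1 by definition.
This places a fluoro group at C-5.
Putting it together: 5-fluorooctanoic acid.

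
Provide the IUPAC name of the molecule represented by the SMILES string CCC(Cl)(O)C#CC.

3-chlorohex-4-yn-3-ol

The longest carbon chain that includes the –OH group and the multiple bond has 6 carbons, so the parent hydride is hexane.
An alcohol (–OH) is the principal characteristic group, giving the suffix -ol.
The chain contains a C≡C triple bond, so the unsaturation ending is -yne.
Choose the numbering such that numbering from this end puts the hydroxyl group at C-3 rather than C-4.
With this numbering: the hydroxyl at C-3; the triple bond between C-4 and C-5; a chloro group at C-3.
Putting it together: 3-chlorohex-4-yn-3-ol.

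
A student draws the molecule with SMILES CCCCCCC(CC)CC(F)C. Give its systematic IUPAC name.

The parent chain contains 10 carbons (decane).
Number the chain so that the substituent locant set {2,4} is lower than {7,9} at the first point of difference.
This places an ethyl group at C-4; a fluoro group at C-2.
Substituent prefixes are cited in alphabetical order (multiplying prefixes like di-/tri- are ignored for ordering).
Putting it together: 4-ethyl-2-fluorodecane.

4-ethyl-2-fluorodecane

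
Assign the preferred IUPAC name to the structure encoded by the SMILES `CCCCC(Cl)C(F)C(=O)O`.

Counting along the main chain through the –COOH group gives 7 carbons: the parent is heptane.
A carboxylic acid (terminal –COOH) is the principal characteristic group, giving the suffix -oic acid.
Number the chain so that the carboxylic acid carbon is C-1 by definition.
With this numbering: a chloro group at C-3; a fluoro group at C-2.
Substituent prefixes are cited in alphabetical order (multiplying prefixes like di-/tri- are ignored for ordering).
Putting it together: 3-chloro-2-fluoroheptanoic acid.

3-chloro-2-fluoroheptanoic acid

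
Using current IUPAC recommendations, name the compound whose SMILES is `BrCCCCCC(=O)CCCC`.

The longest carbon chain that includes the carbonyl has 10 carbons, so the parent hydride is decane.
The principal characteristic group is a ketone (C=O on an internal carbon), named with the suffix -one.
Choose the numbering such that numbering from this end puts the carbonyl group at C-5 rather than C-6.
This places the carbonyl at C-5; a bromo group at C-10.
The name is 10-bromodecan-5-one.

10-bromodecan-5-one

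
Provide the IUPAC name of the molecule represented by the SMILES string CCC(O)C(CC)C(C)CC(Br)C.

The longest carbon chain that includes the –OH group has 8 carbons, so the parent hydride is octane.
An alcohol (–OH) is the principal characteristic group, giving the suffix -ol.
The numbering direction is chosen so that numbering from this end puts the hydroxyl group at C-3 rather than C-6.
This places the hydroxyl at C-3; a bromo group at C-7; an ethyl group at C-4; a methyl group at C-5.
Prefixes are listed alphabetically: bromo, ethyl, methyl.
Assembling the pieces gives 7-bromo-4-ethyl-5-methyloctan-3-ol.

7-bromo-4-ethyl-5-methyloctan-3-ol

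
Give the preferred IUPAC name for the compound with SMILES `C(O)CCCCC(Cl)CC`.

6-chlorooctan-1-ol

Counting along the main chain through the –OH group gives 8 carbons: the parent is octane.
An alcohol (–OH) is the principal characteristic group, giving the suffix -ol.
Number the chain so that numbering from this end puts the hydroxyl group at C-1 rather than C-8.
That gives the hydroxyl at C-1; a chloro group at C-6.
Putting it together: 6-chlorooctan-1-ol.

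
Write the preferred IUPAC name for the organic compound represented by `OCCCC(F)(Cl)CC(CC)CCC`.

4-chloro-6-ethyl-4-fluorononan-1-ol

The longest carbon chain that includes the –OH group has 9 carbons, so the parent hydride is nonane.
The principal characteristic group is an alcohol (–OH), named with the suffix -ol.
Choose the numbering such that numbering from this end puts the hydroxyl group at C-1 rather than C-9.
This places the hydroxyl at C-1; a chloro group at C-4; an ethyl group at C-6; a fluoro group at C-4.
Substituent prefixes are cited in alphabetical order (multiplying prefixes like di-/tri- are ignored for ordering).
Putting it together: 4-chloro-6-ethyl-4-fluorononan-1-ol.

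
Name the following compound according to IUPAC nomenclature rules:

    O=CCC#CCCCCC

non-3-ynal

The longest chain bearing the –CHO group and the multiple bond is 9 carbons long (nonane).
An aldehyde (terminal –CHO) is the principal characteristic group, giving the suffix -al.
The chain contains a C≡C triple bond, so the unsaturation ending is -yne.
Number the chain so that the aldehyde carbon is C-1 by definition.
That gives the triple bond between C-3 and C-4.
Assembling the pieces gives non-3-ynal.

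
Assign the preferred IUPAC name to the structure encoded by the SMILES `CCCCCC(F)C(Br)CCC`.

The longest continuous carbon chain has 10 atoms, so the parent hydride is decane.
Choose the numbering such that the substituent locant set {4,5} is lower than {6,7} at the first point of difference.
This places a bromo group at C-4; a fluoro group at C-5.
The substituents are ordered alphabetically, ignoring any di-/tri- multipliers.
Assembling the pieces gives 4-bromo-5-fluorodecane.

4-bromo-5-fluorodecane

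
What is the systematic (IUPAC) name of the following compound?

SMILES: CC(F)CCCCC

The longest carbon chain is 7 atoms: the parent is heptane.
The numbering direction is chosen so that the substituent locant set {2} is lower than {6} at the first point of difference.
That gives a fluoro group at C-2.
Assembling the pieces gives 2-fluoroheptane.

2-fluoroheptane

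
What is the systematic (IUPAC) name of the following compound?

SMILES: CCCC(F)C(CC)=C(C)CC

The longest chain bearing the multiple bond is 8 carbons long (octane).
There is one C=C double bond, indicated by the ending -ene.
The numbering direction is chosen so that numbering from this end puts the double bond at C-3 rather than C-5.
That gives the double bond between C-3 and C-4; an ethyl group at C-4; a fluoro group at C-5; a methyl group at C-3.
Prefixes are listed alphabetically: ethyl, fluoro, methyl.
Assembling the pieces gives 4-ethyl-5-fluoro-3-methyloct-3-ene.

4-ethyl-5-fluoro-3-methyloct-3-ene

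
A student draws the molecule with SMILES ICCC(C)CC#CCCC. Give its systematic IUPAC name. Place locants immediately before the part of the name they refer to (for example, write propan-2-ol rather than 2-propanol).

9-iodo-7-methylnon-4-yne

The longest chain bearing the multiple bond is 9 carbons long (nonane).
A C≡C triple bond in the chain gives the infix -yne-.
The numbering direction is chosen so that numbering from this end puts the triple bond at C-4 rather than C-5.
That gives the triple bond between C-4 and C-5; an iodo group at C-9; a methyl group at C-7.
Substituent prefixes are cited in alphabetical order (multiplying prefixes like di-/tri- are ignored for ordering).
Assembling the pieces gives 9-iodo-7-methylnon-4-yne.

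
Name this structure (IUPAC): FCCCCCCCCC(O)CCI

Counting along the main chain through the –OH group gives 11 carbons: the parent is undecane.
The principal characteristic group is an alcohol (–OH), named with the suffix -ol.
The numbering direction is chosen so that numbering from this end puts the hydroxyl group at C-3 rather than C-9.
This places the hydroxyl at C-3; a fluoro group at C-11; an iodo group at C-1.
Prefixes are listed alphabetically: fluoro, iodo.
Putting it together: 11-fluoro-1-iodoundecan-3-ol.

11-fluoro-1-iodoundecan-3-ol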